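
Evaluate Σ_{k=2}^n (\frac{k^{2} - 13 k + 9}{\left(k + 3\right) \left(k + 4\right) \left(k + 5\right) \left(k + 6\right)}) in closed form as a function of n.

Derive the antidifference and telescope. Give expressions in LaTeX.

S(n) = \frac{- n^{3} - 225 n^{2} + 136 n + 90}{210 \left(n^{3} + 15 n^{2} + 74 n + 120\right)}

t_(k+1)/t_k = -(k + 3)*(13*k - (k + 1)**2 + 4)/((k + 7)*(k**2 - 13*k + 9)).
So A=k + 3 and B=k + 7, with C=k**2 - 13*k + 9.
Set up (k + 3)·f(k+1) − (k + 6)·f(k) − (k**2 - 13*k + 9) = 0.
Degrees (1,1,2) ⇒ d ≤ 3.
Solving with deg f ≤ 3: f(k) = k*(k**2 - 48*k + 227)/60.
So s_k = (B(k−1)f/C)·t_k = (k*(k + 6)*(k**2 - 48*k + 227)/(60*(k**2 - 13*k + 9)))·t_k = k*(k**2 - 48*k + 227)/(60*(k + 3)*(k + 4)*(k + 5)).
Δs = (k**2 - 13*k + 9)/(k**4 + 18*k**3 + 119*k**2 + 342*k + 360), as required.
Σ_(k=2)^n t_k = s_(n+1) − s_(2) = ((n**3 - 45*n**2 + 134*n + 180)/(60*(n**3 + 15*n**2 + 74*n + 120))) − (3/140), i.e. (-n**3 - 225*n**2 + 136*n + 90)/(210*(n**3 + 15*n**2 + 74*n + 120)).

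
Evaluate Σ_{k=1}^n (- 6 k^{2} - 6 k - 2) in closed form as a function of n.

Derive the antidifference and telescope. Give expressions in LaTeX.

S(n) = 2 n \left(- n^{2} - 3 n - 3\right)

t_(k+1)/t_k = (3*k**2 + 9*k + 7)/(3*k**2 + 3*k + 1).
Take A(k)=1, B(k)=1, C(k)=k**2 + k + 1/3.
Need (1)·f(k+1) − (1)·f(k) = k**2 + k + 1/3.
deg f ≤ 3 (via 0,0,2).
Match coefficients ⇒ f(k) = k**3/3.
R(k) = B(k−1)·f(k)/C(k) = k**3/(3*k**2 + 3*k + 1); s_k = R·t_k = -2*k**3.
Check: Δs_k = 2*k**3 - 2*(k + 1)**3. ✓
s_(n+1) = -2*n**3 - 6*n**2 - 6*n - 2 and s_(1) = -2, so S(n) = 2*n*(-n**2 - 3*n - 3).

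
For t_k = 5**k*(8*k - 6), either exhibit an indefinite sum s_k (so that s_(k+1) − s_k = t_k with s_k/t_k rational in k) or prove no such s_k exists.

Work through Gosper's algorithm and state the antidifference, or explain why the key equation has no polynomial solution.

t_(k+1)/t_k = 5*(4*k + 1)/(4*k - 3).
Factor: A=5; B=1; C=k - 3/4.
Solve (5)·f(k+1) − (1)·f(k) = k - 3/4.
From deg A=0, deg B=0, deg C=1: d=1.
A polynomial solution: f(k) = (k - 2)/4.
Get s_k = R·t_k = 2*5**k*(k - 2) with R(k) = B(k−1)f(k)/C(k) = (k - 2)/(4*k - 3).
Check: Δs_k = 5**k*(8*k - 6). ✓

s_k = 2*5**k*(k - 2)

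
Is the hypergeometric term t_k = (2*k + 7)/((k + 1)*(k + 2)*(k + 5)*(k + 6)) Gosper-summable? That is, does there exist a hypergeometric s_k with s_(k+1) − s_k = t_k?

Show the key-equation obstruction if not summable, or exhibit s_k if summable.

t_(k+1)/t_k = (k + 1)*(k + 5)*(2*k + 9)/((k + 3)*(k + 7)*(2*k + 7)).
Take A(k)=k + 1, B(k)=k + 7, C(k)=k**3 + 21*k**2/2 + 73*k/2 + 42.
Need (k + 1)·f(k+1) − (k + 6)·f(k) = k**3 + 21*k**2/2 + 73*k/2 + 42.
Degrees (1,1,3) ⇒ d ≤ 5.
A polynomial solution: f(k) = k*(k + 2)*(k + 3)*(k + 4)*(k + 6)/10.
So s_k = (B(k−1)f/C)·t_k = (k*(k + 2)*(k + 6)**2/(5*(2*k + 7)))·t_k = k*(k + 6)/(5*(k**2 + 6*k + 5)).
Δs = (2*k + 7)/(k**4 + 14*k**3 + 65*k**2 + 112*k + 60), as required.

Yes. s_k = k*(k + 6)/(5*(k**2 + 6*k + 5)).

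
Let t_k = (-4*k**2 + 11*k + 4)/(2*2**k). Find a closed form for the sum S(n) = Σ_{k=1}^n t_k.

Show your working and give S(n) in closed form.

S(n) = 2**(-n - 1)*(2**(n + 1) + 4*n**2 + 5*n - 2)

t_(k+1)/t_k = (4*k**2 - 3*k - 11)/(2*(4*k**2 - 11*k - 4)).
A = 1/2, B = 1, C = k**2 - 11*k/4 - 1.
Key eq: (1/2)·f(k+1) = (1)·f(k) + (k**2 - 11*k/4 - 1).
d = 2 from the (0,0,2) case.
Solve for f: f(k) = -(4*k**2 - 3*k - 3)/2 (degree 2 ≤ 2).
Then R = B(k−1)f/C = -2*(4*k**2 - 3*k - 3)/(4*k**2 - 11*k - 4), so s_k = R(k)·t_k = (4*k**2 - 3*k - 3)/2**k.
s_(k+1) − s_k = (-4*k**2 + 11*k + 4)/(2*2**k) = t_k.
Telescope: S(n) = s_(n+1) − s_(1) = 2**(-n - 1)*(4*n**2 + 5*n - 2) − (-1) = 2**(-n - 1)*(2**(n + 1) + 4*n**2 + 5*n - 2).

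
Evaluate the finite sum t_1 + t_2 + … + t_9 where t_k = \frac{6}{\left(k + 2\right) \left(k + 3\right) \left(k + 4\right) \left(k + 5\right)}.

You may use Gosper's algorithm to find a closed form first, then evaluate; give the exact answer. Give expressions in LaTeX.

Σ = 59/1820

The ratio is (k + 2)/(k + 6).
Factor: A=k + 2; B=k + 6; C=1.
Solve (k + 2)·f(k+1) − (k + 5)·f(k) = 1.
Bound: deg f ≤ 3.
Solving with deg f ≤ 3: f(k) = k*(k**2 + 9*k + 26)/72.
Get s_k = R·t_k = k*(k**2 + 9*k + 26)/(12*(k + 2)*(k + 3)*(k + 4)) with R(k) = B(k−1)f(k)/C(k) = k*(k + 5)*(k**2 + 9*k + 26)/72.
s_(k+1) − s_k = 6/(k**4 + 14*k**3 + 71*k**2 + 154*k + 120) = t_k.
Telescoping: Σ = s_(10) − s_(1) = 15/182 − (1/20) = 59/1820.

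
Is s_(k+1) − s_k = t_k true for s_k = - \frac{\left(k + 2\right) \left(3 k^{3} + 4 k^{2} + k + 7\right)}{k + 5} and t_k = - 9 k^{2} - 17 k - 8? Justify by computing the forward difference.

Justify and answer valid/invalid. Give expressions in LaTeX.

s_(k+1) = -(k + 3)*(k + 3*(k + 1)**3 + 4*(k + 1)**2 + 8)/(k + 6)
s_(k+1) − s_k = (-9*k**4 - 98*k**3 - 291*k**2 - 322*k - 141)/(k**2 + 11*k + 30)
(s_(k+1) − s_k) − t_k = 3*(6*k**3 + 58*k**2 + 92*k + 33)/(k**2 + 11*k + 30)

Invalid: residual \frac{3 \left(6 k^{3} + 58 k^{2} + 92 k + 33\right)}{k^{2} + 11 k + 30} ≠ 0.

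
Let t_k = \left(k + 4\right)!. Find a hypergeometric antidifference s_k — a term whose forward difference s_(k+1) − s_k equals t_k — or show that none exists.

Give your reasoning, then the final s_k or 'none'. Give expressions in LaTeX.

not Gosper-summable; s_k does not exist

r(k) = k + 5 after simplifying.
A = k + 5, B = 1, C = 1.
f must satisfy (k + 5)·f(k+1) − (1)·f(k) = 1.
deg f ≤ -1 (via 1,0,0).
Negative degree bound (-1): no f exists, t_k not Gosper-summable.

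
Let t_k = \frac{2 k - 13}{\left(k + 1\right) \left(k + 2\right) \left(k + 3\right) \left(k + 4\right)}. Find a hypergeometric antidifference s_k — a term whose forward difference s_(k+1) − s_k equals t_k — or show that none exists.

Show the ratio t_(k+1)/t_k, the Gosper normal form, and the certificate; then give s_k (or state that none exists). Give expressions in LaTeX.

s_k = \frac{k \left(- 2 k^{2} - 12 k - 25\right)}{3 \left(k + 1\right) \left(k + 2\right) \left(k + 3\right)}

Compute t_(k+1)/t_k: get (k + 1)*(2*k - 11)/((k + 5)*(2*k - 13)).
Gosper form: A/B · C(k+1)/C(k) with A=k + 1, B=k + 5, C=k - 13/2.
Need (k + 1)·f(k+1) − (k + 4)·f(k) = k - 13/2.
Degrees (1,1,1) ⇒ d ≤ 3.
Match coefficients ⇒ f(k) = -k*(2*k**2 + 12*k + 25)/6.
Certificate R = B(k−1)f/C = -k*(k + 4)*(2*k**2 + 12*k + 25)/(3*(2*k - 13)) gives s_k = k*(-2*k**2 - 12*k - 25)/(3*(k + 1)*(k + 2)*(k + 3)).
Check: Δs_k = (2*k - 13)/(k**4 + 10*k**3 + 35*k**2 + 50*k + 24). ✓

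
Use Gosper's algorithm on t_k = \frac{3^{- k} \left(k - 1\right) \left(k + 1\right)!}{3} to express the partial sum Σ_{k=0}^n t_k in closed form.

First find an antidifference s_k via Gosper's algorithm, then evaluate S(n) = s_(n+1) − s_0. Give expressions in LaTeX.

S(n) = -1 + \frac{3^{- n} \left(n + 2\right)!}{3}

Ratio r(k) = k*(k + 2)/(3*(k - 1)).
Factor: A=k/3 + 2/3; B=1; C=k - 1.
Solve (k/3 + 2/3)·f(k+1) − (1)·f(k) = k - 1.
d = 0 from the (1,0,1) case.
A polynomial solution: f(k) = 3.
Certificate R = B(k−1)f/C = 3/(k - 1) gives s_k = factorial(k + 1)/3**k.
Check: Δs_k = (k - 1)*factorial(k + 1)/(3*3**k). ✓
Evaluate: s_(n+1) = 3**(-n - 1)*factorial(n + 2); subtract s_(0) = 1 ⇒ S(n) = -1 + factorial(n + 2)/(3*3**n).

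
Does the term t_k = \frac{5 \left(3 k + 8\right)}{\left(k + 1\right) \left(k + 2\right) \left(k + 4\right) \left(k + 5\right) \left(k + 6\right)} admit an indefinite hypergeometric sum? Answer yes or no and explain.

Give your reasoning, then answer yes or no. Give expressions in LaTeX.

Ratio r(k) = (k + 1)*(k + 4)*(3*k + 11)/((k + 3)*(k + 7)*(3*k + 8)).
So A=k + 1 and B=k + 7, with C=k**2 + 17*k/3 + 8.
Solve (k + 1)·f(k+1) − (k + 6)·f(k) = k**2 + 17*k/3 + 8.
d = 5 from the (1,1,2) case.
A polynomial solution: f(k) = k*(k + 2)*(k + 3)*(k**2 + 10*k + 29)/60.
Certificate R = B(k−1)f/C = k*(k + 2)*(k + 6)*(k**2 + 10*k + 29)/(20*(3*k + 8)) gives s_k = k*(k**2 + 10*k + 29)/(4*(k**3 + 10*k**2 + 29*k + 20)).
Δs = 5*(3*k + 8)/(k**5 + 18*k**4 + 121*k**3 + 372*k**2 + 508*k + 240), as required.

Yes. s_k = \frac{k \left(k^{2} + 10 k + 29\right)}{4 \left(k^{3} + 10 k^{2} + 29 k + 20\right)}.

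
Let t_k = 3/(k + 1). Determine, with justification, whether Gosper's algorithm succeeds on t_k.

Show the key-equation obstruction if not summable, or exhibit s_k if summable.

No; the coefficient equations for f are inconsistent.

Compute t_(k+1)/t_k: get (k + 1)/(k + 2).
Take A(k)=k + 1, B(k)=k + 2, C(k)=1.
f must satisfy (k + 1)·f(k+1) − (k + 1)·f(k) = 1.
Degrees (1,1,0) ⇒ d ≤ 0.
f = c0 ⇒ A·f(k+1) − B(k−1)·f(k) − C = -1. The system {-1 = 0} is inconsistent; no antidifference.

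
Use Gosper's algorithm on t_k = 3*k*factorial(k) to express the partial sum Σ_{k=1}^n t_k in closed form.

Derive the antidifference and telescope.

t_(k+1)/t_k = (k + 1)**2/k.
Take A(k)=k + 1, B(k)=1, C(k)=k.
Solve (k + 1)·f(k+1) − (1)·f(k) = k.
d = 0 from the (1,0,1) case.
Coefficient equations give f(k) = 1.
So s_k = (B(k−1)f/C)·t_k = (1/k)·t_k = 3*factorial(k).
Check: Δs_k = 3*k*factorial(k). ✓
Telescope: S(n) = s_(n+1) − s_(1) = 3*factorial(n + 1) − (3) = 3*factorial(n + 1) - 3.

S(n) = 3*factorial(n + 1) - 3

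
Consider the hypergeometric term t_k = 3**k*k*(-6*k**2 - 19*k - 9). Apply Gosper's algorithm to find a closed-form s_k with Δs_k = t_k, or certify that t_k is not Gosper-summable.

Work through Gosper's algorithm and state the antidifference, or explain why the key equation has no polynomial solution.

s_k = 3**k*(-3*k**3 + 4*k**2 - 3*k + 3)

Compute t_(k+1)/t_k: get 3*(6*k**3 + 37*k**2 + 65*k + 34)/(k*(6*k**2 + 19*k + 9)).
Gosper form: A/B · C(k+1)/C(k) with A=3, B=1, C=k**3 + 19*k**2/6 + 3*k/2.
f must satisfy (3)·f(k+1) − (1)·f(k) = k**3 + 19*k**2/6 + 3*k/2.
deg f ≤ 3 (via 0,0,3).
Solving with deg f ≤ 3: f(k) = (3*k**3 - 4*k**2 + 3*k - 3)/6.
So s_k = (B(k−1)f/C)·t_k = ((3*k**3 - 4*k**2 + 3*k - 3)/(k*(6*k**2 + 19*k + 9)))·t_k = 3**k*(-3*k**3 + 4*k**2 - 3*k + 3).
Verify: 3**k*k*(-6*k**2 - 19*k - 9) matches t_k.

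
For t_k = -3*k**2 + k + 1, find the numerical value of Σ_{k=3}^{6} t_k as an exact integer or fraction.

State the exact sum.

Σ = -236

The ratio is (k - 3*(k + 1)**2 + 2)/(-3*k**2 + k + 1).
So A=1 and B=1, with C=k**2 - k/3 - 1/3.
Set up (1)·f(k+1) − (1)·f(k) − (k**2 - k/3 - 1/3) = 0.
d = 3 from the (0,0,2) case.
A polynomial solution: f(k) = k**2*(k - 2)/3.
R(k) = B(k−1)·f(k)/C(k) = k**2*(k - 2)/(3*k**2 - k - 1); s_k = R·t_k = k**2*(2 - k).
s_(k+1) − s_k = -3*k**2 + k + 1 = t_k.
Telescoping: Σ = s_(7) − s_(3) = -245 − (-9) = -236.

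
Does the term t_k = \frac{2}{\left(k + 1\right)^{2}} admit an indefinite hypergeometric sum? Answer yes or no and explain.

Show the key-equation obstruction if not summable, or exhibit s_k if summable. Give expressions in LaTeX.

The ratio is (k + 1)**2/(k + 2)**2.
So A=k**2 + 2*k + 1 and B=k**2 + 4*k + 4, with C=1.
Key eq: (k**2 + 2*k + 1)·f(k+1) = (k**2 + 2*k + 1)·f(k) + (1).
d = 0 from the (2,2,0) case.
Put f(k) = c0: A·f(k+1) − B(k−1)·f(k) − C = -1; need -1 = 0 — inconsistent ⇒ no f, not summable.

No — the linear system for f has no solution.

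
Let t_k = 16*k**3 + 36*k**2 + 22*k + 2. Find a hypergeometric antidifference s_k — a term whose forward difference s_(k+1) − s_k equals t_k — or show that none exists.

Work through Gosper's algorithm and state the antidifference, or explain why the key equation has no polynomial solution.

Compute t_(k+1)/t_k: get (8*k**3 + 42*k**2 + 71*k + 38)/(8*k**3 + 18*k**2 + 11*k + 1).
Normal form (A,B,C) = (1, 1, k**3 + 9*k**2/4 + 11*k/8 + 1/8).
f must satisfy (1)·f(k+1) − (1)·f(k) = k**3 + 9*k**2/4 + 11*k/8 + 1/8.
d = 4 from the (0,0,3) case.
Coefficient equations give f(k) = k*(k + 1)*(4*k**2 - 3)/16.
Certificate R = B(k−1)f/C = k*(4*k**2 - 3)/(2*(8*k**2 + 10*k + 1)) gives s_k = k*(4*k**3 + 4*k**2 - 3*k - 3).
s_(k+1) − s_k = 16*k**3 + 36*k**2 + 22*k + 2 = t_k.

s_k = k*(4*k**3 + 4*k**2 - 3*k - 3)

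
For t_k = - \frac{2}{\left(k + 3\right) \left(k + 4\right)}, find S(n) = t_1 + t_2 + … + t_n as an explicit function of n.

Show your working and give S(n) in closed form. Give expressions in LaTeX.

S(n) = - \frac{n}{2 n + 8}

t_(k+1)/t_k = (k + 3)/(k + 5).
So A=k + 3 and B=k + 5, with C=1.
Need (k + 3)·f(k+1) − (k + 4)·f(k) = 1.
Bound: deg f ≤ 1.
Coefficient equations give f(k) = k/3.
R(k) = B(k−1)·f(k)/C(k) = k*(k + 4)/3; s_k = R·t_k = -2*k/(3*k + 9).
Check: Δs_k = -2/(k**2 + 7*k + 12). ✓
Σ_(k=1)^n t_k = s_(n+1) − s_(1) = (2*(-n - 1)/(3*(n + 4))) − (-1/6), i.e. -n/(2*n + 8).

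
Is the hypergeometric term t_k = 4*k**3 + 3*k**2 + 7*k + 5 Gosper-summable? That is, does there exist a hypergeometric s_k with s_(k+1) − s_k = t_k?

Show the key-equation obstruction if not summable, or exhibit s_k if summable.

Compute t_(k+1)/t_k: get (4*k**3 + 15*k**2 + 25*k + 19)/(4*k**3 + 3*k**2 + 7*k + 5).
Take A(k)=1, B(k)=1, C(k)=k**3 + 3*k**2/4 + 7*k/4 + 5/4.
Solve (1)·f(k+1) − (1)·f(k) = k**3 + 3*k**2/4 + 7*k/4 + 5/4.
Bound: deg f ≤ 4.
Match coefficients ⇒ f(k) = k*(k**3 - k**2 + 3*k + 2)/4.
Get s_k = R·t_k = k*(k**3 - k**2 + 3*k + 2) with R(k) = B(k−1)f(k)/C(k) = k*(k**3 - k**2 + 3*k + 2)/(4*k**3 + 3*k**2 + 7*k + 5).
Δs = 4*k**3 + 3*k**2 + 7*k + 5, as required.

Yes. s_k = k*(k**3 - k**2 + 3*k + 2).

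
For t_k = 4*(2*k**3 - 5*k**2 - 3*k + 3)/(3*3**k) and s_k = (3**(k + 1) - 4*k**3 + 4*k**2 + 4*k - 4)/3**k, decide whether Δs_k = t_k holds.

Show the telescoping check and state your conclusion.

s_(k+1) = (9*3**k - 4*k**3 - 8*k**2)/(3*3**k)
s_(k+1) − s_k = 4*(2*k**3 - 5*k**2 - 3*k + 3)/(3*3**k)
(s_(k+1) − s_k) − t_k = 0

Valid: the claim telescopes to t_k.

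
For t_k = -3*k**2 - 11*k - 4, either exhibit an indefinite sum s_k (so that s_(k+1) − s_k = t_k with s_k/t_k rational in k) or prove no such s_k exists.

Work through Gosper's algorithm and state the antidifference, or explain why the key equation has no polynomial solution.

Step 1: r(k) = (3*k**2 + 17*k + 18)/(3*k**2 + 11*k + 4).
Gosper form: A/B · C(k+1)/C(k) with A=1, B=1, C=k**2 + 11*k/3 + 4/3.
Key eq: (1)·f(k+1) = (1)·f(k) + (k**2 + 11*k/3 + 4/3).
Degrees (0,0,2) ⇒ d ≤ 3.
A polynomial solution: f(k) = k*(k**2 + 4*k - 1)/3.
So s_k = (B(k−1)f/C)·t_k = (k*(k**2 + 4*k - 1)/(3*k**2 + 11*k + 4))·t_k = k*(-k**2 - 4*k + 1).
s_(k+1) − s_k = -3*k**2 - 11*k - 4 = t_k.

s_k = k*(-k**2 - 4*k + 1)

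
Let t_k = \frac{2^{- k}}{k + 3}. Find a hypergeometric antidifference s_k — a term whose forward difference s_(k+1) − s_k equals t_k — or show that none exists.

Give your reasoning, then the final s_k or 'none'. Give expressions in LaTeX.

Ratio r(k) = (k + 3)/(2*(k + 4)).
A = k/2 + 3/2, B = k + 4, C = 1.
Set up (k/2 + 3/2)·f(k+1) − (k + 3)·f(k) − (1) = 0.
Degrees (1,1,0) ⇒ d ≤ -1.
d = -1 < 0 ⇒ no nonzero polynomial f; not summable.

none — t_k is not Gosper-summable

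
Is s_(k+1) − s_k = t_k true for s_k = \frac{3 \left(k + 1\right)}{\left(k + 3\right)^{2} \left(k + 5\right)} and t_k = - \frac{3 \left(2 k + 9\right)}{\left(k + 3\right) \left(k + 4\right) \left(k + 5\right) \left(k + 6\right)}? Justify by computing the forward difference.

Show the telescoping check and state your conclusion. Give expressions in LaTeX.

s_(k+1) = 3*(k + 2)/((k + 4)**2*(k + 6))
s_(k+1) − s_k = 3*(-(k + 1)*(k + 4)**2*(k + 6) + (k + 2)*(k + 3)**2*(k + 5))/((k + 3)**2*(k + 4)**2*(k + 5)*(k + 6))
(s_(k+1) − s_k) − t_k = 6*(3*k**2 + 25*k + 51)/(k**6 + 25*k**5 + 257*k**4 + 1391*k**3 + 4182*k**2 + 6624*k + 4320)

Invalid: residual \frac{6 \left(3 k^{2} + 25 k + 51\right)}{k^{6} + 25 k^{5} + 257 k^{4} + 1391 k^{3} + 4182 k^{2} + 6624 k + 4320} ≠ 0.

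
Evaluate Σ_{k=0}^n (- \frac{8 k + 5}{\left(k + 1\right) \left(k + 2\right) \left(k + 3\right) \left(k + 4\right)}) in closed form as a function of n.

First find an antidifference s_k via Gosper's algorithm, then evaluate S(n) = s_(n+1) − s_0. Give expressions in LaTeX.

t_(k+1)/t_k = (k + 1)*(8*k + 13)/((k + 5)*(8*k + 5)).
A = k + 1, B = k + 5, C = k + 5/8.
Need (k + 1)·f(k+1) − (k + 4)·f(k) = k + 5/8.
From deg A=1, deg B=1, deg C=1: d=3.
Solving with deg f ≤ 3: f(k) = k*(k**2 + 6*k + 3)/16.
Then R = B(k−1)f/C = k*(k + 4)*(k**2 + 6*k + 3)/(2*(8*k + 5)), so s_k = R(k)·t_k = k*(-k**2 - 6*k - 3)/(2*(k + 1)*(k + 2)*(k + 3)).
Δs = (-8*k - 5)/(k**4 + 10*k**3 + 35*k**2 + 50*k + 24), as required.
Telescope: S(n) = s_(n+1) − s_(0) = (-n**3 - 9*n**2 - 18*n - 10)/(2*(n**3 + 9*n**2 + 26*n + 24)) − (0) = (-n**3 - 9*n**2 - 18*n - 10)/(2*(n**3 + 9*n**2 + 26*n + 24)).

S(n) = \frac{- n^{3} - 9 n^{2} - 18 n - 10}{2 \left(n^{3} + 9 n^{2} + 26 n + 24\right)}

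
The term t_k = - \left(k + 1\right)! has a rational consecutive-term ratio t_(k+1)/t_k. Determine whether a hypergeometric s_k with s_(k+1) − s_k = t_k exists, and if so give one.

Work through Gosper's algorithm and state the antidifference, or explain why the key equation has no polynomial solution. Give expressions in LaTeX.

none (Gosper's algorithm certifies no s_k)

r(k) = k + 2 after simplifying.
Take A(k)=k + 2, B(k)=1, C(k)=1.
Set up (k + 2)·f(k+1) − (1)·f(k) − (1) = 0.
deg f ≤ -1 (via 1,0,0).
Bound -1 < 0, so the key equation has no polynomial solution.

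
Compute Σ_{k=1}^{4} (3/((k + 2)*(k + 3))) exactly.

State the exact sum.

Σ = 4/7

t_(k+1)/t_k = (k + 2)/(k + 4).
So A=k + 2 and B=k + 4, with C=1.
Need (k + 2)·f(k+1) − (k + 3)·f(k) = 1.
Degrees (1,1,0) ⇒ d ≤ 1.
Solve for f: f(k) = k/2 (degree 1 ≤ 1).
R(k) = B(k−1)·f(k)/C(k) = k*(k + 3)/2; s_k = R·t_k = 3*k/(2*(k + 2)).
Check: Δs_k = 3/(k**2 + 5*k + 6). ✓
Evaluate s at k=5 and k=1: 15/14 and 1/2; difference 4/7.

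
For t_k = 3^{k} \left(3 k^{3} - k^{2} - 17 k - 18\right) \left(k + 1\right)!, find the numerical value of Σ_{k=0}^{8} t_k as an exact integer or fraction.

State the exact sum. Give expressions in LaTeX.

Σ = 3214155168000

Compute t_(k+1)/t_k: get 3*(3*k**4 + 14*k**3 + 6*k**2 - 53*k - 66)/(3*k**3 - k**2 - 17*k - 18).
A = 3*k + 6, B = 1, C = k**3 - k**2/3 - 17*k/3 - 6.
Need (3*k + 6)·f(k+1) − (1)·f(k) = k**3 - k**2/3 - 17*k/3 - 6.
Degrees (1,0,3) ⇒ d ≤ 2.
Solve for f: f(k) = k*(k - 4)/3 (degree 2 ≤ 2).
Certificate R = B(k−1)f/C = k*(k - 4)/(3*k**3 - k**2 - 17*k - 18) gives s_k = 3**k*k*(k - 4)*factorial(k + 1).
Check: Δs_k = 3**k*(3*k**3 - k**2 - 17*k - 18)*factorial(k + 1). ✓
Σ_(k=0)^(8) t_k = s_(9) − s_(0) = 3214155168000 − (0) = 3214155168000.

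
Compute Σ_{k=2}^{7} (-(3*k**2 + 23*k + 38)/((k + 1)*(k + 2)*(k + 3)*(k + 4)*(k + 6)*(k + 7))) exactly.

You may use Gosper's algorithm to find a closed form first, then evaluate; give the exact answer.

Σ = -211/27720

Step 1: r(k) = (k + 1)*(k + 6)*(23*k + 3*(k + 1)**2 + 61)/((k + 5)*(k + 8)*(3*k**2 + 23*k + 38)).
Take A(k)=k + 1, B(k)=k + 8, C(k)=k**3 + 38*k**2/3 + 51*k + 190/3.
Solve (k + 1)·f(k+1) − (k + 7)·f(k) = k**3 + 38*k**2/3 + 51*k + 190/3.
Bound: deg f ≤ 6.
Match coefficients ⇒ f(k) = k*(k + 2)*(k + 4)*(k + 5)*(k**2 + 10*k + 27)/54.
Certificate R = B(k−1)f/C = k*(k + 2)*(k + 4)*(k + 7)*(k**2 + 10*k + 27)/(18*(3*k**2 + 23*k + 38)) gives s_k = k*(-k**2 - 10*k - 27)/(18*(k**3 + 10*k**2 + 27*k + 18)).
Check: Δs_k = (-3*k**2 - 23*k - 38)/(k**6 + 23*k**5 + 207*k**4 + 925*k**3 + 2144*k**2 + 2412*k + 1008). ✓
Σ_(k=2)^(7) t_k = s_(8) − s_(2) = -38/693 − (-17/360) = -211/27720.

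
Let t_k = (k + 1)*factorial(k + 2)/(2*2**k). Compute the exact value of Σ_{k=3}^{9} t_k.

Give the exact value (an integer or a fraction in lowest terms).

The ratio is (k + 2)*(k + 3)/(2*(k + 1)).
A = k/2 + 3/2, B = 1, C = k + 1.
f must satisfy (k/2 + 3/2)·f(k+1) − (1)·f(k) = k + 1.
Degrees (1,0,1) ⇒ d ≤ 0.
Solve for f: f(k) = 2 (degree 0 ≤ 0).
Get s_k = R·t_k = factorial(k + 2)/2**k with R(k) = B(k−1)f(k)/C(k) = 2/(k + 1).
Δs = (k + 1)*factorial(k + 2)/(2*2**k), as required.
Sum = s_(10) − s_(3); s_(10) = 467775, s_(3) = 15 ⇒ 467760.

Σ = 467760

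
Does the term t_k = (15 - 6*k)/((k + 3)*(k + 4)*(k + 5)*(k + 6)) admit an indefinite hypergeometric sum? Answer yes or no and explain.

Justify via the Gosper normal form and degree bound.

Yes. s_k = k*(k**2 + 12*k + 137)/(30*(k + 3)*(k + 4)*(k + 5)).

Compute t_(k+1)/t_k: get (k + 3)*(2*k - 3)/((k + 7)*(2*k - 5)).
So A=k + 3 and B=k + 7, with C=k - 5/2.
Key eq: (k + 3)·f(k+1) = (k + 6)·f(k) + (k - 5/2).
Degrees (1,1,1) ⇒ d ≤ 3.
Coefficient equations give f(k) = -k*(k**2 + 12*k + 137)/180.
Get s_k = R·t_k = k*(k**2 + 12*k + 137)/(30*(k + 3)*(k + 4)*(k + 5)) with R(k) = B(k−1)f(k)/C(k) = -k*(k + 6)*(k**2 + 12*k + 137)/(90*(2*k - 5)).
s_(k+1) − s_k = 3*(5 - 2*k)/(k**4 + 18*k**3 + 119*k**2 + 342*k + 360) = t_k.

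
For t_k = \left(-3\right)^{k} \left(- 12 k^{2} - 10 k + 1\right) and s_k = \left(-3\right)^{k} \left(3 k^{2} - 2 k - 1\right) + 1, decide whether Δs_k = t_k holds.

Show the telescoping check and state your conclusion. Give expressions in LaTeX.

s_(k+1) = (-3)**(k + 1)*(-2*k + 3*(k + 1)**2 - 3) + 1
s_(k+1) − s_k = (-3)**k*(-12*k**2 - 10*k + 1)
(s_(k+1) − s_k) − t_k = 0

valid (s_(k+1) − s_k reduces to t_k)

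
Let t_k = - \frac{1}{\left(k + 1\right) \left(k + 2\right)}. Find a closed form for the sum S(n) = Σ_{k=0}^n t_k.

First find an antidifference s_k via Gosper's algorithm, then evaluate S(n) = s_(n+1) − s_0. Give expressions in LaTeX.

S(n) = \frac{- n - 1}{n + 2}

Ratio r(k) = (k + 1)/(k + 3).
Factor: A=k + 1; B=k + 3; C=1.
Key eq: (k + 1)·f(k+1) = (k + 2)·f(k) + (1).
deg f ≤ 1 (via 1,1,0).
Solve for f: f(k) = k (degree 1 ≤ 1).
Then R = B(k−1)f/C = k*(k + 2), so s_k = R(k)·t_k = -k/(k + 1).
Verify: -1/(k**2 + 3*k + 2) matches t_k.
Σ_(k=0)^n t_k = s_(n+1) − s_(0) = ((-n - 1)/(n + 2)) − (0), i.e. (-n - 1)/(n + 2).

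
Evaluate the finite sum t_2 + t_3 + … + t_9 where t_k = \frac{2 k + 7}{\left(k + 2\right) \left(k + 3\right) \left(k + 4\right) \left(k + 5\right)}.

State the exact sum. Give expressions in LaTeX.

Step 1: r(k) = (k + 2)*(2*k + 9)/((k + 6)*(2*k + 7)).
Normal form (A,B,C) = (k + 2, k + 6, k + 7/2).
f must satisfy (k + 2)·f(k+1) − (k + 5)·f(k) = k + 7/2.
Degrees (1,1,1) ⇒ d ≤ 3.
Solving with deg f ≤ 3: f(k) = k*(k + 3)*(k + 6)/16.
Get s_k = R·t_k = k*(k + 6)/(8*(k**2 + 6*k + 8)) with R(k) = B(k−1)f(k)/C(k) = k*(k + 3)*(k + 5)*(k + 6)/(8*(2*k + 7)).
Check: Δs_k = (2*k + 7)/(k**4 + 14*k**3 + 71*k**2 + 154*k + 120). ✓
Evaluate s at k=10 and k=2: 5/42 and 1/12; difference 1/28.

Σ = 1/28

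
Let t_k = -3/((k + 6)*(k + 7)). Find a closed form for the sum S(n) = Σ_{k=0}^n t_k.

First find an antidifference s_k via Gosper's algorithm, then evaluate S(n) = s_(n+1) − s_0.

S(n) = (-n - 1)/(2*(n + 7))

Compute t_(k+1)/t_k: get (k + 6)/(k + 8).
Take A(k)=k + 6, B(k)=k + 8, C(k)=1.
Key eq: (k + 6)·f(k+1) = (k + 7)·f(k) + (1).
Bound: deg f ≤ 1.
Coefficient equations give f(k) = k/6.
R(k) = B(k−1)·f(k)/C(k) = k*(k + 7)/6; s_k = R·t_k = -k/(2*k + 12).
Verify: -3/(k**2 + 13*k + 42) matches t_k.
s_(n+1) = (-n - 1)/(2*(n + 7)) and s_(0) = 0, so S(n) = (-n - 1)/(2*(n + 7)).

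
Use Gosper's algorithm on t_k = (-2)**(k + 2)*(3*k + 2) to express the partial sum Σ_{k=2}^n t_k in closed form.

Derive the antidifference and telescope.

r(k) = 2*(-3*k - 5)/(3*k + 2) after simplifying.
Factor: A=-2; B=1; C=k + 2/3.
Set up (-2)·f(k+1) − (1)·f(k) − (k + 2/3) = 0.
deg f ≤ 1 (via 0,0,1).
Solve for f: f(k) = -k/3 (degree 1 ≤ 1).
Certificate R = B(k−1)f/C = -k/(3*k + 2) gives s_k = -(-2)**(k + 2)*k.
Δs = (-2)**(k + 2)*(3*k + 2), as required.
s_(n+1) = 8*(-2)**n*(n + 1) and s_(2) = -32, so S(n) = 8*(-2)**n*n + 8*(-2)**n + 32.

S(n) = 8*(-2)**n*n + 8*(-2)**n + 32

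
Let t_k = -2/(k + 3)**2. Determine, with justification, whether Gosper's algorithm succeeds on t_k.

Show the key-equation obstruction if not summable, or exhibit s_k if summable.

The ratio is (k + 3)**2/(k + 4)**2.
Gosper form: A/B · C(k+1)/C(k) with A=k**2 + 6*k + 9, B=k**2 + 8*k + 16, C=1.
Key eq: (k**2 + 6*k + 9)·f(k+1) = (k**2 + 6*k + 9)·f(k) + (1).
d = 0 from the (2,2,0) case.
Generic f = c0 gives residual -1; -1 = 0 cannot hold, so t_k is not Gosper-summable.

No; the coefficient equations for f are inconsistent.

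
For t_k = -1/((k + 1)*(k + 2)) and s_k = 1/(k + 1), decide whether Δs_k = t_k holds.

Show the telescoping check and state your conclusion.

s_(k+1) = 1/(k + 2)
s_(k+1) − s_k = -1/((k + 1)*(k + 2))
(s_(k+1) − s_k) − t_k = 0

Valid — Δs_k = t_k.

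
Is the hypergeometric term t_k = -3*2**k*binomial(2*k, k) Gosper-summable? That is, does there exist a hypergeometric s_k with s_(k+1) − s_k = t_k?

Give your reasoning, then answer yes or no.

No — key equation has no polynomial f.

t_(k+1)/t_k = 4*(2*k + 1)/(k + 1).
Gosper form: A/B · C(k+1)/C(k) with A=8*k + 4, B=k + 1, C=1.
Solve (8*k + 4)·f(k+1) − (k)·f(k) = 1.
Bound: deg f ≤ -1.
Bound -1 < 0, so the key equation has no polynomial solution.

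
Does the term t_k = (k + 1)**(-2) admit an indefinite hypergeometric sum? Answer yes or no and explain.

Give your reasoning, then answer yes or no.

No; the coefficient equations for f are inconsistent.

The ratio is (k + 1)**2/(k + 2)**2.
A = k**2 + 2*k + 1, B = k**2 + 4*k + 4, C = 1.
f must satisfy (k**2 + 2*k + 1)·f(k+1) − (k**2 + 2*k + 1)·f(k) = 1.
d = 0 from the (2,2,0) case.
Put f(k) = c0: A·f(k+1) − B(k−1)·f(k) − C = -1; need -1 = 0 — inconsistent ⇒ no f, not summable.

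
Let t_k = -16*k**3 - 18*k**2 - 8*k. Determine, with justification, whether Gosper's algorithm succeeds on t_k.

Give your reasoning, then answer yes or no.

Yes. s_k = k*(-4*k**3 + 2*k**2 + k + 1).

Step 1: r(k) = (8*k**3 + 33*k**2 + 46*k + 21)/(k*(8*k**2 + 9*k + 4)).
So A=1 and B=1, with C=k**3 + 9*k**2/8 + k/2.
Need (1)·f(k+1) − (1)·f(k) = k**3 + 9*k**2/8 + k/2.
d = 4 from the (0,0,3) case.
Coefficient equations give f(k) = k*(k - 1)*(4*k**2 + 2*k + 1)/16.
Certificate R = B(k−1)f/C = (k - 1)*(4*k**2 + 2*k + 1)/(2*(8*k**2 + 9*k + 4)) gives s_k = k*(-4*k**3 + 2*k**2 + k + 1).
Verify: 2*k*(-8*k**2 - 9*k - 4) matches t_k.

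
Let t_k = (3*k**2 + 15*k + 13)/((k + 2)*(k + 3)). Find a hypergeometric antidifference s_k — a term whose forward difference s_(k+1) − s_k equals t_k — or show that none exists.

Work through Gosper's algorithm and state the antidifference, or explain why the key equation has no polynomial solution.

s_k = k*(6*k + 7)/(2*(k + 2))

t_(k+1)/t_k = (k + 2)*(15*k + 3*(k + 1)**2 + 28)/((k + 4)*(3*k**2 + 15*k + 13)).
Gosper form: A/B · C(k+1)/C(k) with A=k + 2, B=k + 4, C=k**2 + 5*k + 13/3.
Need (k + 2)·f(k+1) − (k + 3)·f(k) = k**2 + 5*k + 13/3.
d = 2 from the (1,1,2) case.
Match coefficients ⇒ f(k) = k*(6*k + 7)/6.
Certificate R = B(k−1)f/C = k*(k + 3)*(6*k + 7)/(2*(3*k**2 + 15*k + 13)) gives s_k = k*(6*k + 7)/(2*(k + 2)).
s_(k+1) − s_k = (3*k**2 + 15*k + 13)/(k**2 + 5*k + 6) = t_k.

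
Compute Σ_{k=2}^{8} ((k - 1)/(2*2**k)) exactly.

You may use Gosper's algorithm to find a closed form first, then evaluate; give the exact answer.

t_(k+1)/t_k = k/(2*(k - 1)).
Gosper form: A/B · C(k+1)/C(k) with A=1/2, B=1, C=k - 1.
Solve (1/2)·f(k+1) − (1)·f(k) = k - 1.
d = 1 from the (0,0,1) case.
Coefficient equations give f(k) = -2*k.
So s_k = (B(k−1)f/C)·t_k = (-2*k/(k - 1))·t_k = -k/2**k.
Δs = (k - 1)/(2*2**k), as required.
Sum = s_(9) − s_(2); s_(9) = -9/512, s_(2) = -1/2 ⇒ 247/512.

Σ = 247/512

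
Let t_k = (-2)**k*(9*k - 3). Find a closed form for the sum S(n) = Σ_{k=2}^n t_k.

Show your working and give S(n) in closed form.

Compute t_(k+1)/t_k: get 2*(-3*k - 2)/(3*k - 1).
Take A(k)=-2, B(k)=1, C(k)=k - 1/3.
Key eq: (-2)·f(k+1) = (1)·f(k) + (k - 1/3).
Bound: deg f ≤ 1.
Solve for f: f(k) = -(k - 1)/3 (degree 1 ≤ 1).
Get s_k = R·t_k = 3*(-2)**k*(1 - k) with R(k) = B(k−1)f(k)/C(k) = -(k - 1)/(3*k - 1).
Check: Δs_k = (-2)**k*(9*k - 3). ✓
Evaluate: s_(n+1) = 6*(-2)**n*n; subtract s_(2) = -12 ⇒ S(n) = 6*(-2)**n*n + 12.

S(n) = 6*(-2)**n*n + 12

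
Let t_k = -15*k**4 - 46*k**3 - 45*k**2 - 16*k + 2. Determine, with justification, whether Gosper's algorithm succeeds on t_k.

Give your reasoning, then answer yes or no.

The ratio is (15*k**4 + 106*k**3 + 273*k**2 + 304*k + 120)/(15*k**4 + 46*k**3 + 45*k**2 + 16*k - 2).
A = 1, B = 1, C = k**4 + 46*k**3/15 + 3*k**2 + 16*k/15 - 2/15.
Solve (1)·f(k+1) − (1)·f(k) = k**4 + 46*k**3/15 + 3*k**2 + 16*k/15 - 2/15.
d = 5 from the (0,0,4) case.
A polynomial solution: f(k) = k*(3*k**4 + 4*k**3 - 3*k**2 - 3*k - 3)/15.
R(k) = B(k−1)·f(k)/C(k) = k*(3*k**4 + 4*k**3 - 3*k**2 - 3*k - 3)/(15*k**4 + 46*k**3 + 45*k**2 + 16*k - 2); s_k = R·t_k = k*(-3*k**4 - 4*k**3 + 3*k**2 + 3*k + 3).
s_(k+1) − s_k = -15*k**4 - 46*k**3 - 45*k**2 - 16*k + 2 = t_k.

Yes. s_k = k*(-3*k**4 - 4*k**3 + 3*k**2 + 3*k + 3).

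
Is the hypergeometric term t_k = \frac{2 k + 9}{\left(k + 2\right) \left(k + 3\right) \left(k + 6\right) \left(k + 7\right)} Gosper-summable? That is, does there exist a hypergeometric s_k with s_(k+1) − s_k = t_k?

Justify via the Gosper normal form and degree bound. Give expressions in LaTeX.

Yes. s_k = \frac{k \left(k + 8\right)}{12 \left(k^{2} + 8 k + 12\right)}.

Step 1: r(k) = (k + 2)*(k + 6)*(2*k + 11)/((k + 4)*(k + 8)*(2*k + 9)).
Take A(k)=k + 2, B(k)=k + 8, C(k)=k**3 + 27*k**2/2 + 121*k/2 + 90.
Key eq: (k + 2)·f(k+1) = (k + 7)·f(k) + (k**3 + 27*k**2/2 + 121*k/2 + 90).
Degrees (1,1,3) ⇒ d ≤ 5.
Coefficient equations give f(k) = k*(k + 3)*(k + 4)*(k + 5)*(k + 8)/24.
Certificate R = B(k−1)f/C = k*(k + 3)*(k + 7)*(k + 8)/(12*(2*k + 9)) gives s_k = k*(k + 8)/(12*(k**2 + 8*k + 12)).
Δs = (2*k + 9)/(k**4 + 18*k**3 + 113*k**2 + 288*k + 252), as required.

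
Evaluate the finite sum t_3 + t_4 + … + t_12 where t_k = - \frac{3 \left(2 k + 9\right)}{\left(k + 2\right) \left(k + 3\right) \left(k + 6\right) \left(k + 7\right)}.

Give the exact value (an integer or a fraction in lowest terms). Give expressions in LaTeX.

r(k) = (k + 2)*(k + 6)*(2*k + 11)/((k + 4)*(k + 8)*(2*k + 9)) after simplifying.
Take A(k)=k + 2, B(k)=k + 8, C(k)=k**3 + 27*k**2/2 + 121*k/2 + 90.
Set up (k + 2)·f(k+1) − (k + 7)·f(k) − (k**3 + 27*k**2/2 + 121*k/2 + 90) = 0.
d = 5 from the (1,1,3) case.
A polynomial solution: f(k) = k*(k + 3)*(k + 4)*(k + 5)*(k + 8)/24.
Certificate R = B(k−1)f/C = k*(k + 3)*(k + 7)*(k + 8)/(12*(2*k + 9)) gives s_k = k*(-k - 8)/(4*(k**2 + 8*k + 12)).
Check: Δs_k = 3*(-2*k - 9)/(k**4 + 18*k**3 + 113*k**2 + 288*k + 252). ✓
Sum = s_(13) − s_(3); s_(13) = -91/380, s_(3) = -11/60 ⇒ -16/285.

Σ = -16/285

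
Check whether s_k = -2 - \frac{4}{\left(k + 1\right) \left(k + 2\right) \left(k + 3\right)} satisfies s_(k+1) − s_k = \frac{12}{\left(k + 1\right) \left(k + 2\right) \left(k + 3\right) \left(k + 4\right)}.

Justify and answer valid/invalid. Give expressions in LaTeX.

s_(k+1) = -2 - 4/((k + 2)*(k + 3)*(k + 4))
s_(k+1) − s_k = 12/((k + 1)*(k + 2)*(k + 3)*(k + 4))
(s_(k+1) − s_k) − t_k = 0

valid; difference matches t_k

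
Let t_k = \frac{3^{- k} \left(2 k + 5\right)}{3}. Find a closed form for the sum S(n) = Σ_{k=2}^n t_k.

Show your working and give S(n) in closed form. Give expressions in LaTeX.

S(n) = 3^{- n - 2} \left(5 \cdot 3^{n} - 3 n - 12\right)

t_(k+1)/t_k = (2*k + 7)/(3*(2*k + 5)).
Normal form (A,B,C) = (1/3, 1, k + 5/2).
Set up (1/3)·f(k+1) − (1)·f(k) − (k + 5/2) = 0.
deg f ≤ 1 (via 0,0,1).
Match coefficients ⇒ f(k) = -3*(k + 3)/2.
Then R = B(k−1)f/C = -3*(k + 3)/(2*k + 5), so s_k = R(k)·t_k = (-k - 3)/3**k.
Check: Δs_k = (2*k + 5)/(3*3**k). ✓
s_(n+1) = 3**(-n - 1)*(-n - 4) and s_(2) = -5/9, so S(n) = 3**(-n - 2)*(5*3**n - 3*n - 12).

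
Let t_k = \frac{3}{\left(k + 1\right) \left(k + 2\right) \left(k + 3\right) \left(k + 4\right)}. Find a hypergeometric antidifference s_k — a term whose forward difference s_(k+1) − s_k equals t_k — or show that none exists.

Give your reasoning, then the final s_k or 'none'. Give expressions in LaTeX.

r(k) = (k + 1)/(k + 5) after simplifying.
A = k + 1, B = k + 5, C = 1.
Set up (k + 1)·f(k+1) − (k + 4)·f(k) − (1) = 0.
Bound: deg f ≤ 3.
Coefficient equations give f(k) = k*(k**2 + 6*k + 11)/18.
R(k) = B(k−1)·f(k)/C(k) = k*(k + 4)*(k**2 + 6*k + 11)/18; s_k = R·t_k = k*(k**2 + 6*k + 11)/(6*(k + 1)*(k + 2)*(k + 3)).
Check: Δs_k = 3/(k**4 + 10*k**3 + 35*k**2 + 50*k + 24). ✓

s_k = \frac{k \left(k^{2} + 6 k + 11\right)}{6 \left(k + 1\right) \left(k + 2\right) \left(k + 3\right)}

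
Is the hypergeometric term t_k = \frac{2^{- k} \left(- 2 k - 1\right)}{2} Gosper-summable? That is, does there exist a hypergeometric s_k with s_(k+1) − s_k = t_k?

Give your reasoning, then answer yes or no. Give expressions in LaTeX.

The ratio is (2*k + 3)/(2*(2*k + 1)).
A = 1/2, B = 1, C = k + 1/2.
f must satisfy (1/2)·f(k+1) − (1)·f(k) = k + 1/2.
From deg A=0, deg B=0, deg C=1: d=1.
Solve for f: f(k) = -2*k - 3 (degree 1 ≤ 1).
Certificate R = B(k−1)f/C = -2*(2*k + 3)/(2*k + 1) gives s_k = (2*k + 3)/2**k.
Verify: (-2*k - 1)/(2*2**k) matches t_k.

Yes. s_k = 2^{- k} \left(2 k + 3\right).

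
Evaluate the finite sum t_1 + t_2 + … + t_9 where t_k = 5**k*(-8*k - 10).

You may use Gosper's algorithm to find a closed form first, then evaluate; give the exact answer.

Σ = -195312490

r(k) = 5*(4*k + 9)/(4*k + 5) after simplifying.
So A=5 and B=1, with C=k + 5/4.
f must satisfy (5)·f(k+1) − (1)·f(k) = k + 5/4.
From deg A=0, deg B=0, deg C=1: d=1.
Solve for f: f(k) = k/4 (degree 1 ≤ 1).
So s_k = (B(k−1)f/C)·t_k = (k/(4*k + 5))·t_k = -2*5**k*k.
Check: Δs_k = 5**k*(-8*k - 10). ✓
Σ_(k=1)^(9) t_k = s_(10) − s_(1) = -195312500 − (-10) = -195312490.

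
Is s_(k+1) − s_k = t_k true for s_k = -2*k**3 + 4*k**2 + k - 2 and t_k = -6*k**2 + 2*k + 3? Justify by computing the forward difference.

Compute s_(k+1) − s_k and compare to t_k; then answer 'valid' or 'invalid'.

s_(k+1) = -2*k**3 - 2*k**2 + 3*k + 1
s_(k+1) − s_k = -6*k**2 + 2*k + 3
(s_(k+1) − s_k) − t_k = 0

valid; difference matches t_k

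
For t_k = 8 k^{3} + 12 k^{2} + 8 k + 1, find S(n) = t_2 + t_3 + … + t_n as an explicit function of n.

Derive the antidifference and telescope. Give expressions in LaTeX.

S(n) = 2 n^{4} + 8 n^{3} + 12 n^{2} + 7 n - 29

Compute t_(k+1)/t_k: get (8*k**3 + 36*k**2 + 56*k + 29)/(8*k**3 + 12*k**2 + 8*k + 1).
A = 1, B = 1, C = k**3 + 3*k**2/2 + k + 1/8.
Solve (1)·f(k+1) − (1)·f(k) = k**3 + 3*k**2/2 + k + 1/8.
deg f ≤ 4 (via 0,0,3).
A polynomial solution: f(k) = k*(2*k**3 - 1)/8.
So s_k = (B(k−1)f/C)·t_k = (k*(2*k**3 - 1)/(8*k**3 + 12*k**2 + 8*k + 1))·t_k = 2*k**4 - k.
Verify: -2*k**4 + 2*(k + 1)**4 - 1 matches t_k.
Telescope: S(n) = s_(n+1) − s_(2) = 2*n**4 + 8*n**3 + 12*n**2 + 7*n + 1 − (30) = 2*n**4 + 8*n**3 + 12*n**2 + 7*n - 29.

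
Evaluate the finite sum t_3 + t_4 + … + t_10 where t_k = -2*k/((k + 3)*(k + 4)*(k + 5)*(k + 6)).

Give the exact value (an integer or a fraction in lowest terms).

Σ = -1/120

t_(k+1)/t_k = (k + 1)*(k + 3)/(k*(k + 7)).
Factor: A=k + 3; B=k + 7; C=k.
Need (k + 3)·f(k+1) − (k + 6)·f(k) = k.
deg f ≤ 3 (via 1,1,1).
Match coefficients ⇒ f(k) = k*(k - 1)*(k + 13)/120.
Then R = B(k−1)f/C = (k - 1)*(k + 6)*(k + 13)/120, so s_k = R(k)·t_k = k*(-k**2 - 12*k + 13)/(60*(k + 3)*(k + 4)*(k + 5)).
Verify: -2*k/(k**4 + 18*k**3 + 119*k**2 + 342*k + 360) matches t_k.
Evaluate s at k=11 and k=3: -11/840 and -1/210; difference -1/120.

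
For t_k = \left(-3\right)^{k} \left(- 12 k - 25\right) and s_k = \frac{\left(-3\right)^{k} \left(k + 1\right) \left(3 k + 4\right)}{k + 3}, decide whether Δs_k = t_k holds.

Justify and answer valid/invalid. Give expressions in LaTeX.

Invalid: residual \frac{\left(-3\right)^{k} \left(24 k^{2} + 128 k + 158\right)}{k^{2} + 7 k + 12} ≠ 0.

s_(k+1) = (-3)**(k + 1)*(k + 2)*(3*k + 7)/(k + 4)
s_(k+1) − s_k = (-3)**k*(-12*k**3 - 85*k**2 - 191*k - 142)/(k**2 + 7*k + 12)
(s_(k+1) − s_k) − t_k = (-3)**k*(24*k**2 + 128*k + 158)/(k**2 + 7*k + 12)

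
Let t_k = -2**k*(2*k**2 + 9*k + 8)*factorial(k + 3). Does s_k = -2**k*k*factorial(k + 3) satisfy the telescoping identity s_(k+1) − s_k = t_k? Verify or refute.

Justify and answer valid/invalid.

s_(k+1) = -2**(k + 1)*(k + 1)*factorial(k + 4)
s_(k+1) − s_k = -2**k*(2*k**2 + 9*k + 8)*factorial(k + 3)
(s_(k+1) − s_k) − t_k = 0

Valid — Δs_k = t_k.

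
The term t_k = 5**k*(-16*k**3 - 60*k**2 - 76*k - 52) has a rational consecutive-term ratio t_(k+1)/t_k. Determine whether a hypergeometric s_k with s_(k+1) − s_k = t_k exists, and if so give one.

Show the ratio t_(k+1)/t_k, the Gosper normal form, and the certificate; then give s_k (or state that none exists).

s_k = 5**k*(-4*k**3 - 4*k - 3)

Step 1: r(k) = 5*(4*k**3 + 27*k**2 + 61*k + 51)/(4*k**3 + 15*k**2 + 19*k + 13).
Gosper form: A/B · C(k+1)/C(k) with A=5, B=1, C=k**3 + 15*k**2/4 + 19*k/4 + 13/4.
Set up (5)·f(k+1) − (1)·f(k) − (k**3 + 15*k**2/4 + 19*k/4 + 13/4) = 0.
deg f ≤ 3 (via 0,0,3).
A polynomial solution: f(k) = (4*k**3 + 4*k + 3)/16.
Certificate R = B(k−1)f/C = (4*k**3 + 4*k + 3)/(4*(4*k**3 + 15*k**2 + 19*k + 13)) gives s_k = 5**k*(-4*k**3 - 4*k - 3).
Check: Δs_k = 4*5**k*(k**3 - 4*k - 5*(k + 1)**3 - 8). ✓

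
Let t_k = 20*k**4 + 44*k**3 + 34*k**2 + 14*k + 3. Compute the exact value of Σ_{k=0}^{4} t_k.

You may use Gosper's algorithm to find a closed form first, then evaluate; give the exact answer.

Σ = 12655

t_(k+1)/t_k = (20*k**4 + 124*k**3 + 286*k**2 + 294*k + 115)/(20*k**4 + 44*k**3 + 34*k**2 + 14*k + 3).
A = 1, B = 1, C = k**4 + 11*k**3/5 + 17*k**2/10 + 7*k/10 + 3/20.
f must satisfy (1)·f(k+1) − (1)·f(k) = k**4 + 11*k**3/5 + 17*k**2/10 + 7*k/10 + 3/20.
Bound: deg f ≤ 5.
Solve for f: f(k) = k*(4*k**4 + k**3 - 4*k**2 + k + 1)/20 (degree 5 ≤ 5).
Get s_k = R·t_k = k*(4*k**4 + k**3 - 4*k**2 + k + 1) with R(k) = B(k−1)f(k)/C(k) = k*(4*k**4 + k**3 - 4*k**2 + k + 1)/(20*k**4 + 44*k**3 + 34*k**2 + 14*k + 3).
Verify: 20*k**4 + 44*k**3 + 34*k**2 + 14*k + 3 matches t_k.
Sum = s_(5) − s_(0); s_(5) = 12655, s_(0) = 0 ⇒ 12655.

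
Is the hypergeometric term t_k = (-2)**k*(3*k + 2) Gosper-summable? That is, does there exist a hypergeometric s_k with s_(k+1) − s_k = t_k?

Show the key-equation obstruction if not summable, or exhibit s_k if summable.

Yes. s_k = -(-2)**k*k.

Ratio r(k) = 2*(-3*k - 5)/(3*k + 2).
Gosper form: A/B · C(k+1)/C(k) with A=-2, B=1, C=k + 2/3.
Set up (-2)·f(k+1) − (1)·f(k) − (k + 2/3) = 0.
From deg A=0, deg B=0, deg C=1: d=1.
A polynomial solution: f(k) = -k/3.
Get s_k = R·t_k = -(-2)**k*k with R(k) = B(k−1)f(k)/C(k) = -k/(3*k + 2).
Δs = (-2)**k*(3*k + 2), as required.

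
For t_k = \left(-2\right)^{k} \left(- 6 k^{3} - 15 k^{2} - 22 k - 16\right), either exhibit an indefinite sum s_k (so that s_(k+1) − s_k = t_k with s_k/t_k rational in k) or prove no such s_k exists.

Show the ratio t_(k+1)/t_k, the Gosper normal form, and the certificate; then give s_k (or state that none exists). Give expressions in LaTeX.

s_k = \left(-2\right)^{k} \left(2 k^{3} + k^{2} + 2 k + 2\right)

Ratio r(k) = 2*(-6*k**3 - 33*k**2 - 70*k - 59)/(6*k**3 + 15*k**2 + 22*k + 16).
Take A(k)=-2, B(k)=1, C(k)=k**3 + 5*k**2/2 + 11*k/3 + 8/3.
Key eq: (-2)·f(k+1) = (1)·f(k) + (k**3 + 5*k**2/2 + 11*k/3 + 8/3).
Bound: deg f ≤ 3.
Solving with deg f ≤ 3: f(k) = -(2*k**3 + k**2 + 2*k + 2)/6.
So s_k = (B(k−1)f/C)·t_k = (-(2*k**3 + k**2 + 2*k + 2)/(6*k**3 + 15*k**2 + 22*k + 16))·t_k = (-2)**k*(2*k**3 + k**2 + 2*k + 2).
Δs = (-2)**k*(-6*k**3 - 15*k**2 - 22*k - 16), as required.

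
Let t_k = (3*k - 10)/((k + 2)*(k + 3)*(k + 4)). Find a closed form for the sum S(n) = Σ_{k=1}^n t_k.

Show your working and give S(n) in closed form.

S(n) = n*(n - 29)/(12*(n**2 + 7*n + 12))

r(k) = (k + 2)*(3*k - 7)/((k + 5)*(3*k - 10)) after simplifying.
Take A(k)=k + 2, B(k)=k + 5, C(k)=k - 10/3.
Need (k + 2)·f(k+1) − (k + 4)·f(k) = k - 10/3.
deg f ≤ 2 (via 1,1,1).
Coefficient equations give f(k) = -k*(k + 14)/9.
R(k) = B(k−1)·f(k)/C(k) = -k*(k + 4)*(k + 14)/(3*(3*k - 10)); s_k = R·t_k = k*(-k - 14)/(3*(k + 2)*(k + 3)).
s_(k+1) − s_k = (3*k - 10)/(k**3 + 9*k**2 + 26*k + 24) = t_k.
Evaluate: s_(n+1) = (-n**2 - 16*n - 15)/(3*(n**2 + 7*n + 12)); subtract s_(1) = -5/12 ⇒ S(n) = n*(n - 29)/(12*(n**2 + 7*n + 12)).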